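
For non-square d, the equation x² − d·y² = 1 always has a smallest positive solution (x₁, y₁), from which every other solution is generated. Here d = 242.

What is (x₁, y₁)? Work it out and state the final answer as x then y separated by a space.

19601 1260

d=242: √d = [15; 1,1,3,1,14,1,3,1,1,30] (ℓ=10, even), read p_9/q_9
step 0: (15, 1)  from 15·(1,0) + (0,1)
step 1: (16, 1)  from 1·(15,1) + (1,0)
…
step 3: (109, 7)  from 3·(31,2) + (16,1)
…
step 6: (2209, 142)  from 1·(2069,133) + (140,9)
…
step 8: (10905, 701)  from 1·(8696,559) + (2209,142)
step 9: (19601, 1260)  from 1·(10905,701) + (8696,559)
(x₁, y₁) = (19601, 1260);  19601² − 242·1260² = 1 ✓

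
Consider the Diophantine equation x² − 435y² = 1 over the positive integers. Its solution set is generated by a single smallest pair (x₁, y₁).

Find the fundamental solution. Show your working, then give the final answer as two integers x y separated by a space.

[20; 1,5,1,40] for √435; ℓ=4 ⇒ convergent index 3
a_0=20:  p_0=20·1+0=20,  q_0=20·0+1=1
a_1=1:  p_1=1·20+1=21,  q_1=1·1+0=1
a_2=5:  p_2=5·21+20=125,  q_2=5·1+1=6
a_3=1:  p_3=1·125+21=146,  q_3=1·6+1=7
(x₁, y₁) = (146, 7);  146² − 435·7² = 1 ✓

146 7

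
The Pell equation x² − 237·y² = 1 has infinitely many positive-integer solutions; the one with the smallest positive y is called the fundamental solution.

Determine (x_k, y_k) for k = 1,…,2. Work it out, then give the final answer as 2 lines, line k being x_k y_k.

228151 14820
104105757601 6762395640

√237 → a₀=15, period (2,1,1,7,10,7,1,1,2,30); ℓ=10 even so k=9
i=0: a=15 ⇒ p=15, q=1
i=1: a=2 ⇒ p=31, q=2
…
i=5: a=10 ⇒ p=5927, q=385
i=6: a=7 ⇒ p=42074, q=2733
i=7: a=1 ⇒ p=48001, q=3118
i=8: a=1 ⇒ p=90075, q=5851
i=9: a=2 ⇒ p=228151, q=14820
(x₁, y₁) = (228151, 14820);  228151² − 237·14820² = 1 ✓
(228151+14820√237)^2 = 104105757601 + 6762395640√237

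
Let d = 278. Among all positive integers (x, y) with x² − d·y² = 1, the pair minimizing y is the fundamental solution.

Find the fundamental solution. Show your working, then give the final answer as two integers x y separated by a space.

2501 150

√278 → a₀=16, period (1,2,16,2,1,32); ℓ=6 even so k=5
k=0  a_k=16  p_k/q_k = 16/1
…
k=2  a_k=2  p_k/q_k = 50/3
k=3  a_k=16  p_k/q_k = 817/49
k=4  a_k=2  p_k/q_k = 1684/101
k=5  a_k=1  p_k/q_k = 2501/150
fundamental: x₁=2501, y₁=150  (since 6255001 − 278·22500 = 1)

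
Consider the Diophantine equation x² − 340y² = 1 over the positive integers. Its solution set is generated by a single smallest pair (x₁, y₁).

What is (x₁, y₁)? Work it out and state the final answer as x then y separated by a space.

285769 15498

√340 = [18; 2,3,1,1,1,…,3,2,36, …], period ℓ=14 (even) → k=13
a_0=18:  p_0=18·1+0=18,  q_0=18·0+1=1
a_1=2:  p_1=2·18+1=37,  q_1=2·1+0=2
a_2=3:  p_2=3·37+18=129,  q_2=3·2+1=7
…
a_4=1:  p_4=1·166+129=295,  q_4=1·9+7=16
a_5=1:  p_5=1·295+166=461,  q_5=1·16+9=25
a_6=1:  p_6=1·461+295=756,  q_6=1·25+16=41
a_7=8:  p_7=8·756+461=6509,  q_7=8·41+25=353
a_8=1:  p_8=1·6509+756=7265,  q_8=1·353+41=394
a_9=1:  p_9=1·7265+6509=13774,  q_9=1·394+353=747
a_10=1:  p_10=1·13774+7265=21039,  q_10=1·747+394=1141
…
a_12=3:  p_12=3·34813+21039=125478,  q_12=3·1888+1141=6805
a_13=2:  p_13=2·125478+34813=285769,  q_13=2·6805+1888=15498
→ (285769, 15498).  Check: 285769²=81663921361, 340·15498²=81663921360, difference 1.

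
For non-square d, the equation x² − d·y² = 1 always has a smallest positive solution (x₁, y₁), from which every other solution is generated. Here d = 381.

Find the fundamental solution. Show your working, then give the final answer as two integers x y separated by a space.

1015 52

[19; 1,1,12,1,1,38] for √381; ℓ=6 ⇒ convergent index 5
a_0=19:  p_0=19·1+0=19,  q_0=19·0+1=1
…
a_4=1:  p_4=1·488+39=527,  q_4=1·25+2=27
a_5=1:  p_5=1·527+488=1015,  q_5=1·27+25=52
fundamental: x₁=1015, y₁=52  (since 1030225 − 381·2704 = 1)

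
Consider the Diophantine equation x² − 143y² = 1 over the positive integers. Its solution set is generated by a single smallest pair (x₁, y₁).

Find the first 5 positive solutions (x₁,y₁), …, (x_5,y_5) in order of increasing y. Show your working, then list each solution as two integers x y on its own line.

12 1
287 24
6876 575
164737 13776
3946812 330049

d=143: √d = [11; 1,22] (ℓ=2, even), read p_1/q_1
step 0: (11, 1)  from 11·(1,0) + (0,1)
step 1: (12, 1)  from 1·(11,1) + (1,0)
(x₁, y₁) = (12, 1);  12² − 143·1² = 1 ✓
(12+1√143)^2 = 287 + 24√143
(12+1√143)^3 = 6876 + 575√143
(12+1√143)^4 = 164737 + 13776√143
(12+1√143)^5 = 3946812 + 330049√143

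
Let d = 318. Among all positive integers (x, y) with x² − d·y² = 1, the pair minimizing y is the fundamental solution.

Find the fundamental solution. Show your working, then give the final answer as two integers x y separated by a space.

107 6

√318 = [17; 1,4,1,34, …], period ℓ=4 (even) → k=3
step 0: (17, 1)  from 17·(1,0) + (0,1)
…
step 2: (89, 5)  from 4·(18,1) + (17,1)
step 3: (107, 6)  from 1·(89,5) + (18,1)
(x₁, y₁) = (107, 6);  107² − 318·6² = 1 ✓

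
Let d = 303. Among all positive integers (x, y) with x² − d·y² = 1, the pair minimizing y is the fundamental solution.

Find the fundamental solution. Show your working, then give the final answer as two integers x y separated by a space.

2524 145

d=303: √d = [17; 2,2,5,2,2,34] (ℓ=6, even), read p_5/q_5
k=0  a_k=17  p_k/q_k = 17/1
…
k=2  a_k=2  p_k/q_k = 87/5
k=3  a_k=5  p_k/q_k = 470/27
k=4  a_k=2  p_k/q_k = 1027/59
k=5  a_k=2  p_k/q_k = 2524/145
fundamental: x₁=2524, y₁=145  (since 6370576 − 303·21025 = 1)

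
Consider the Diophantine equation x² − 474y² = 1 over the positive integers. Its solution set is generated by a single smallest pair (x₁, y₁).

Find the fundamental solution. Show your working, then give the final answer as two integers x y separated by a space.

193549 8890

d=474: √d = [21; 1,3,2,1,1,…,3,1,42] (ℓ=14, even), read p_13/q_13
k=0  a_k=21  p_k/q_k = 21/1
k=1  a_k=1  p_k/q_k = 22/1
…
k=3  a_k=2  p_k/q_k = 196/9
…
k=5  a_k=1  p_k/q_k = 479/22
k=6  a_k=1  p_k/q_k = 762/35
…
k=12  a_k=3  p_k/q_k = 149331/6859
k=13  a_k=1  p_k/q_k = 193549/8890
fundamental: x₁=193549, y₁=8890  (since 37461215401 − 474·79032100 = 1)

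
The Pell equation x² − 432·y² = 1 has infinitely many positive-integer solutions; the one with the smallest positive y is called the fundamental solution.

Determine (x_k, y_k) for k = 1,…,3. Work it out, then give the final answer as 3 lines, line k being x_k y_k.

d=432: √d = [20; 1,3,1,1,1,3,1,40] (ℓ=8, even), read p_7/q_7
k=0  a_k=20  p_k/q_k = 20/1
k=1  a_k=1  p_k/q_k = 21/1
k=2  a_k=3  p_k/q_k = 83/4
…
k=4  a_k=1  p_k/q_k = 187/9
…
k=6  a_k=3  p_k/q_k = 1060/51
k=7  a_k=1  p_k/q_k = 1351/65
(x₁, y₁) = (1351, 65);  1351² − 432·65² = 1 ✓
(1351+65√432)^2 = 3650401 + 175630√432
(1351+65√432)^3 = 9863382151 + 474552195√432

1351 65
3650401 175630
9863382151 474552195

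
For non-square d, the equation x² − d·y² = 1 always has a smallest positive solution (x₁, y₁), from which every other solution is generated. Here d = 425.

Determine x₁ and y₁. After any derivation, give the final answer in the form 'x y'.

143649 6968

[20; 1,1,1,1,1,1,40] for √425; ℓ=7 ⇒ convergent index 13
k=0  a_k=20  p_k/q_k = 20/1
k=1  a_k=1  p_k/q_k = 21/1
k=2  a_k=1  p_k/q_k = 41/2
k=3  a_k=1  p_k/q_k = 62/3
k=4  a_k=1  p_k/q_k = 103/5
k=5  a_k=1  p_k/q_k = 165/8
…
k=8  a_k=1  p_k/q_k = 11153/541
k=9  a_k=1  p_k/q_k = 22038/1069
k=10  a_k=1  p_k/q_k = 33191/1610
…
k=12  a_k=1  p_k/q_k = 88420/4289
k=13  a_k=1  p_k/q_k = 143649/6968
(x₁, y₁) = (143649, 6968);  143649² − 425·6968² = 1 ✓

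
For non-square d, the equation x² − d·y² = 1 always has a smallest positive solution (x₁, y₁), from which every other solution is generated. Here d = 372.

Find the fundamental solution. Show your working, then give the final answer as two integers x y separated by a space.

12151 630

√372 → a₀=19, period (3,2,12,2,3,38); ℓ=6 even so k=5
i=0: a=19 ⇒ p=19, q=1
i=1: a=3 ⇒ p=58, q=3
…
i=4: a=2 ⇒ p=3491, q=181
i=5: a=3 ⇒ p=12151, q=630
→ (12151, 630).  Check: 12151²=147646801, 372·630²=147646800, difference 1.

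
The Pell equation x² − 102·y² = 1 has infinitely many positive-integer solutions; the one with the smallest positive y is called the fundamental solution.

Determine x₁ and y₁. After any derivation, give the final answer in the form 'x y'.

101 10

√102 → a₀=10, period (10,20); ℓ=2 even so k=1
a_0=10:  p_0=10·1+0=10,  q_0=10·0+1=1
a_1=10:  p_1=10·10+1=101,  q_1=10·1+0=10
→ (101, 10).  Check: 101²=10201, 102·10²=10200, difference 1.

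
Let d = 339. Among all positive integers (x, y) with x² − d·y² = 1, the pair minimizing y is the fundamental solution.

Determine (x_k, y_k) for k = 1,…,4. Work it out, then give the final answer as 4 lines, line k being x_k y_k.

[18; 2,2,2,1,17,1,2,2,2,36] for √339; ℓ=10 ⇒ convergent index 9
k=0  a_k=18  p_k/q_k = 18/1
k=1  a_k=2  p_k/q_k = 37/2
k=2  a_k=2  p_k/q_k = 92/5
k=3  a_k=2  p_k/q_k = 221/12
k=4  a_k=1  p_k/q_k = 313/17
k=5  a_k=17  p_k/q_k = 5542/301
…
k=7  a_k=2  p_k/q_k = 17252/937
k=8  a_k=2  p_k/q_k = 40359/2192
k=9  a_k=2  p_k/q_k = 97970/5321
fundamental: x₁=97970, y₁=5321  (since 9598120900 − 339·28313041 = 1)
n=2: (97970,5321)∘(97970,5321) = (97970·97970+339·5321·5321, 97970·5321+5321·97970) = (19196241799,1042596740)
n=3: (19196241799,1042596740)∘(97970,5321) = (97970·19196241799+339·5321·1042596740, 97970·1042596740+5321·19196241799) = (3761311617998090,204286405230279)
n=4: (3761311617998090,204286405230279)∘(97970,5321) = (97970·3761311617998090+339·5321·204286405230279, 97970·204286405230279+5321·3761311617998090) = (736991398411349512801,40027878239778270520)

97970 5321
19196241799 1042596740
3761311617998090 204286405230279
736991398411349512801 40027878239778270520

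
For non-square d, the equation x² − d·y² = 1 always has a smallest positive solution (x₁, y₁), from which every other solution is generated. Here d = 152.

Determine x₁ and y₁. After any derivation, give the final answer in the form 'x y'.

37 3

[12; 3,24] for √152; ℓ=2 ⇒ convergent index 1
k=0  a_k=12  p_k/q_k = 12/1
k=1  a_k=3  p_k/q_k = 37/3
→ (37, 3).  Check: 37²=1369, 152·3²=1368, difference 1.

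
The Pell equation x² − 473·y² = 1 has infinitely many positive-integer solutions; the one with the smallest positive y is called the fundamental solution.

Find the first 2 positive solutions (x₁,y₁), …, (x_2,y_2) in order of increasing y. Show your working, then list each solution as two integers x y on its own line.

87 4
15137 696

[21; 1,2,1,42] for √473; ℓ=4 ⇒ convergent index 3
k=0  a_k=21  p_k/q_k = 21/1
k=1  a_k=1  p_k/q_k = 22/1
k=2  a_k=2  p_k/q_k = 65/3
k=3  a_k=1  p_k/q_k = 87/4
fundamental: x₁=87, y₁=4  (since 7569 − 473·16 = 1)
(x_2, y_2) = (87·87 + 473·4·4, 87·4 + 4·87) = (15137, 696)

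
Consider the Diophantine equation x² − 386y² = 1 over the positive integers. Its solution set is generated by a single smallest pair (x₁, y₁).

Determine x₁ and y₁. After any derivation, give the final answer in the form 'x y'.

[19; 1,1,1,4,1,18,1,4,1,1,1,38] for √386; ℓ=12 ⇒ convergent index 11
step 0: (19, 1)  from 19·(1,0) + (0,1)
step 1: (20, 1)  from 1·(19,1) + (1,0)
step 2: (39, 2)  from 1·(20,1) + (19,1)
step 3: (59, 3)  from 1·(39,2) + (20,1)
step 4: (275, 14)  from 4·(59,3) + (39,2)
step 5: (334, 17)  from 1·(275,14) + (59,3)
step 6: (6287, 320)  from 18·(334,17) + (275,14)
step 7: (6621, 337)  from 1·(6287,320) + (334,17)
step 8: (32771, 1668)  from 4·(6621,337) + (6287,320)
step 9: (39392, 2005)  from 1·(32771,1668) + (6621,337)
step 10: (72163, 3673)  from 1·(39392,2005) + (32771,1668)
step 11: (111555, 5678)  from 1·(72163,3673) + (39392,2005)
(x₁, y₁) = (111555, 5678);  111555² − 386·5678² = 1 ✓

111555 5678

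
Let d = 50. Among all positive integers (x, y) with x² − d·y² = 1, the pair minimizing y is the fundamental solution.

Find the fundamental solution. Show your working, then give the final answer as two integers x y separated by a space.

99 14

√50 = [7; 14, …], period ℓ=1 (odd) → k=1
k=0  a_k=7  p_k/q_k = 7/1
k=1  a_k=14  p_k/q_k = 99/14
→ (99, 14).  Check: 99²=9801, 50·14²=9800, difference 1.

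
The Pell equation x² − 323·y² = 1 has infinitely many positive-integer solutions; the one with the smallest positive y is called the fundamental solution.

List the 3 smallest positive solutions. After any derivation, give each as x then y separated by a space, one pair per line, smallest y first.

18 1
647 36
23274 1295

[17; 1,34] for √323; ℓ=2 ⇒ convergent index 1
a_0=17:  p_0=17·1+0=17,  q_0=17·0+1=1
a_1=1:  p_1=1·17+1=18,  q_1=1·1+0=1
→ (18, 1).  Check: 18²=324, 323·1²=323, difference 1.
(18+1√323)^2 = 647 + 36√323
(18+1√323)^3 = 23274 + 1295√323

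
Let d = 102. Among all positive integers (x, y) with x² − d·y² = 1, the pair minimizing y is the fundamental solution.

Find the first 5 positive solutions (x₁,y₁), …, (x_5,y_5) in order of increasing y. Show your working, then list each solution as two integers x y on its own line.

√102 → a₀=10, period (10,20); ℓ=2 even so k=1
k=0  a_k=10  p_k/q_k = 10/1
k=1  a_k=10  p_k/q_k = 101/10
→ (101, 10).  Check: 101²=10201, 102·10²=10200, difference 1.
(x_2, y_2) = (101·101 + 102·10·10, 101·10 + 10·101) = (20401, 2020)
(x_3, y_3) = (101·20401 + 102·10·2020, 101·2020 + 10·20401) = (4120901, 408030)
(x_4, y_4) = (101·4120901 + 102·10·408030, 101·408030 + 10·4120901) = (832401601, 82420040)
(x_5, y_5) = (101·832401601 + 102·10·82420040, 101·82420040 + 10·832401601) = (168141002501, 16648440050)

101 10
20401 2020
4120901 408030
832401601 82420040
168141002501 16648440050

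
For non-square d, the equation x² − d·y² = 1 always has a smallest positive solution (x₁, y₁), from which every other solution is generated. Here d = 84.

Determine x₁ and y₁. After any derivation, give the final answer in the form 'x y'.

55 6

[9; 6,18] for √84; ℓ=2 ⇒ convergent index 1
step 0: (9, 1)  from 9·(1,0) + (0,1)
step 1: (55, 6)  from 6·(9,1) + (1,0)
→ (55, 6).  Check: 55²=3025, 84·6²=3024, difference 1.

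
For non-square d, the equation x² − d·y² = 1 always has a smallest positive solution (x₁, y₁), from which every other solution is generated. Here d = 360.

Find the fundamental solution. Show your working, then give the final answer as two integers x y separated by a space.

√360 = [18; 1,36, …], period ℓ=2 (even) → k=1
k=0  a_k=18  p_k/q_k = 18/1
k=1  a_k=1  p_k/q_k = 19/1
→ (19, 1).  Check: 19²=361, 360·1²=360, difference 1.

19 1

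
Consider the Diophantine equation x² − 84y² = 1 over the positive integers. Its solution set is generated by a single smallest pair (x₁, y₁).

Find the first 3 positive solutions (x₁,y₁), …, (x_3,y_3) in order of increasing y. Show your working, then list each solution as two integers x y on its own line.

√84 = [9; 6,18, …], period ℓ=2 (even) → k=1
k=0  a_k=9  p_k/q_k = 9/1
k=1  a_k=6  p_k/q_k = 55/6
(x₁, y₁) = (55, 6);  55² − 84·6² = 1 ✓
k=2:  x_2 = 55·55+84·6·6 = 6049,  y_2 = 55·6+6·55 = 660
k=3:  x_3 = 55·6049+84·6·660 = 665335,  y_3 = 55·660+6·6049 = 72594

55 6
6049 660
665335 72594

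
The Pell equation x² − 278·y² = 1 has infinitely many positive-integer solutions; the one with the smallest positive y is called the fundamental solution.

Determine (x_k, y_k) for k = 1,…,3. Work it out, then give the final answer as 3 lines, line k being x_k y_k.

2501 150
12510001 750300
62575022501 3753000450

√278 → a₀=16, period (1,2,16,2,1,32); ℓ=6 even so k=5
step 0: (16, 1)  from 16·(1,0) + (0,1)
step 1: (17, 1)  from 1·(16,1) + (1,0)
…
step 3: (817, 49)  from 16·(50,3) + (17,1)
step 4: (1684, 101)  from 2·(817,49) + (50,3)
step 5: (2501, 150)  from 1·(1684,101) + (817,49)
fundamental: x₁=2501, y₁=150  (since 6255001 − 278·22500 = 1)
(x_2, y_2) = (2501·2501 + 278·150·150, 2501·150 + 150·2501) = (12510001, 750300)
(x_3, y_3) = (2501·12510001 + 278·150·750300, 2501·750300 + 150·12510001) = (62575022501, 3753000450)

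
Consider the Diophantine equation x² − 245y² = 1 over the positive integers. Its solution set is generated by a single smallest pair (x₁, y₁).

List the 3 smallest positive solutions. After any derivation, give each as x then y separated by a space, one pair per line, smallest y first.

51841 3312
5374978561 343394784
557288527109761 35603857991376

[15; 1,1,1,7,6,7,1,1,1,30] for √245; ℓ=10 ⇒ convergent index 9
a_0=15:  p_0=15·1+0=15,  q_0=15·0+1=1
…
a_4=7:  p_4=7·47+31=360,  q_4=7·3+2=23
a_5=6:  p_5=6·360+47=2207,  q_5=6·23+3=141
…
a_8=1:  p_8=1·18016+15809=33825,  q_8=1·1151+1010=2161
a_9=1:  p_9=1·33825+18016=51841,  q_9=1·2161+1151=3312
→ (51841, 3312).  Check: 51841²=2687489281, 245·3312²=2687489280, difference 1.
n=2: (51841,3312)∘(51841,3312) = (51841·51841+245·3312·3312, 51841·3312+3312·51841) = (5374978561,343394784)
n=3: (5374978561,343394784)∘(51841,3312) = (51841·5374978561+245·3312·343394784, 51841·343394784+3312·5374978561) = (557288527109761,35603857991376)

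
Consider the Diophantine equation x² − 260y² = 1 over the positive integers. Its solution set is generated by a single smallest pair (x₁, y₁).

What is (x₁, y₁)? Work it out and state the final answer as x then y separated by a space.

129 8

d=260: √d = [16; 8,32] (ℓ=2, even), read p_1/q_1
k=0  a_k=16  p_k/q_k = 16/1
k=1  a_k=8  p_k/q_k = 129/8
fundamental: x₁=129, y₁=8  (since 16641 − 260·64 = 1)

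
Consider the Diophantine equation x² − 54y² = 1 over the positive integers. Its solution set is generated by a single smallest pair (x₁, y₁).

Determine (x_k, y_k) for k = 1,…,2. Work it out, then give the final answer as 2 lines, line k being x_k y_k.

485 66
470449 64020

√54 → a₀=7, period (2,1,6,1,2,14); ℓ=6 even so k=5
step 0: (7, 1)  from 7·(1,0) + (0,1)
step 1: (15, 2)  from 2·(7,1) + (1,0)
step 2: (22, 3)  from 1·(15,2) + (7,1)
…
step 4: (169, 23)  from 1·(147,20) + (22,3)
step 5: (485, 66)  from 2·(169,23) + (147,20)
(x₁, y₁) = (485, 66);  485² − 54·66² = 1 ✓
n=2: (485,66)∘(485,66) = (485·485+54·66·66, 485·66+66·485) = (470449,64020)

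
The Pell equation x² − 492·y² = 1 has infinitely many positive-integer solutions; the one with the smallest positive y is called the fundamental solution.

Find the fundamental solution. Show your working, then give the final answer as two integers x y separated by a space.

√492 = [22; 5,1,1,10,1,1,5,44, …], period ℓ=8 (even) → k=7
i=0: a=22 ⇒ p=22, q=1
…
i=2: a=1 ⇒ p=133, q=6
…
i=4: a=10 ⇒ p=2573, q=116
…
i=6: a=1 ⇒ p=5390, q=243
i=7: a=5 ⇒ p=29767, q=1342
fundamental: x₁=29767, y₁=1342  (since 886074289 − 492·1800964 = 1)

29767 1342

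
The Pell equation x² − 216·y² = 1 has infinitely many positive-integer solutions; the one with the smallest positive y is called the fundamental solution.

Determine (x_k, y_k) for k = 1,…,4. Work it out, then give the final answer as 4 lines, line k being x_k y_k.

485 33
470449 32010
456335045 31049667
442644523201 30118144980

√216 → a₀=14, period (1,2,3,2,1,28); ℓ=6 even so k=5
a_0=14:  p_0=14·1+0=14,  q_0=14·0+1=1
…
a_2=2:  p_2=2·15+14=44,  q_2=2·1+1=3
a_3=3:  p_3=3·44+15=147,  q_3=3·3+1=10
a_4=2:  p_4=2·147+44=338,  q_4=2·10+3=23
a_5=1:  p_5=1·338+147=485,  q_5=1·23+10=33
fundamental: x₁=485, y₁=33  (since 235225 − 216·1089 = 1)
(485+33√216)^2 = 470449 + 32010√216
(485+33√216)^3 = 456335045 + 31049667√216
(485+33√216)^4 = 442644523201 + 30118144980√216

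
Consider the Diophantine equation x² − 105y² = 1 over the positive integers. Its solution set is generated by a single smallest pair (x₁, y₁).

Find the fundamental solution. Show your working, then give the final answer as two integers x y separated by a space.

41 4

[10; 4,20] for √105; ℓ=2 ⇒ convergent index 1
k=0  a_k=10  p_k/q_k = 10/1
k=1  a_k=4  p_k/q_k = 41/4
(x₁, y₁) = (41, 4);  41² − 105·4² = 1 ✓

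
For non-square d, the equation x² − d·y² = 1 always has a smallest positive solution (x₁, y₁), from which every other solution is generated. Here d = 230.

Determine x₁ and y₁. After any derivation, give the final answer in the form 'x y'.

91 6

[15; 6,30] for √230; ℓ=2 ⇒ convergent index 1
i=0: a=15 ⇒ p=15, q=1
i=1: a=6 ⇒ p=91, q=6
(x₁, y₁) = (91, 6);  91² − 230·6² = 1 ✓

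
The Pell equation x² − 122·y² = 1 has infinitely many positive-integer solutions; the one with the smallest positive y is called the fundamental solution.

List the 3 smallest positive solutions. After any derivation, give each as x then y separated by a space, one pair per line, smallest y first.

√122 = [11; 22, …], period ℓ=1 (odd) → k=1
step 0: (11, 1)  from 11·(1,0) + (0,1)
step 1: (243, 22)  from 22·(11,1) + (1,0)
fundamental: x₁=243, y₁=22  (since 59049 − 122·484 = 1)
k=2:  x_2 = 243·243+122·22·22 = 118097,  y_2 = 243·22+22·243 = 10692
k=3:  x_3 = 243·118097+122·22·10692 = 57394899,  y_3 = 243·10692+22·118097 = 5196290

243 22
118097 10692
57394899 5196290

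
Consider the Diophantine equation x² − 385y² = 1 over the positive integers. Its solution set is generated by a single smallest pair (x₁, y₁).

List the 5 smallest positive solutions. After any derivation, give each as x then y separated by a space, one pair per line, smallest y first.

95831 4884
18367161121 936077208
3520286834677271 179410429834812
674705215289547953281 34386161802063660336
129315350969305052987065751 6590520543127714837483620

d=385: √d = [19; 1,1,1,1,1,…,1,1,38] (ℓ=16, even), read p_15/q_15
a_0=19:  p_0=19·1+0=19,  q_0=19·0+1=1
a_1=1:  p_1=1·19+1=20,  q_1=1·1+0=1
a_2=1:  p_2=1·20+19=39,  q_2=1·1+1=2
…
a_4=1:  p_4=1·59+39=98,  q_4=1·3+2=5
a_5=1:  p_5=1·98+59=157,  q_5=1·5+3=8
…
a_7=1:  p_7=1·569+157=726,  q_7=1·29+8=37
…
a_9=1:  p_9=1·2021+726=2747,  q_9=1·103+37=140
…
a_12=1:  p_12=1·13009+10262=23271,  q_12=1·663+523=1186
…
a_14=1:  p_14=1·36280+23271=59551,  q_14=1·1849+1186=3035
a_15=1:  p_15=1·59551+36280=95831,  q_15=1·3035+1849=4884
(x₁, y₁) = (95831, 4884);  95831² − 385·4884² = 1 ✓
n=2: (95831,4884)∘(95831,4884) = (95831·95831+385·4884·4884, 95831·4884+4884·95831) = (18367161121,936077208)
n=3: (18367161121,936077208)∘(95831,4884) = (95831·18367161121+385·4884·936077208, 95831·936077208+4884·18367161121) = (3520286834677271,179410429834812)
n=4: (3520286834677271,179410429834812)∘(95831,4884) = (95831·3520286834677271+385·4884·179410429834812, 95831·179410429834812+4884·3520286834677271) = (674705215289547953281,34386161802063660336)
n=5: (674705215289547953281,34386161802063660336)∘(95831,4884) = (95831·674705215289547953281+385·4884·34386161802063660336, 95831·34386161802063660336+4884·674705215289547953281) = (129315350969305052987065751,6590520543127714837483620)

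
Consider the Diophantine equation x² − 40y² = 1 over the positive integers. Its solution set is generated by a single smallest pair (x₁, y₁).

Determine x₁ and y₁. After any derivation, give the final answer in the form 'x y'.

19 3

√40 = [6; 3,12, …], period ℓ=2 (even) → k=1
k=0  a_k=6  p_k/q_k = 6/1
k=1  a_k=3  p_k/q_k = 19/3
fundamental: x₁=19, y₁=3  (since 361 − 40·9 = 1)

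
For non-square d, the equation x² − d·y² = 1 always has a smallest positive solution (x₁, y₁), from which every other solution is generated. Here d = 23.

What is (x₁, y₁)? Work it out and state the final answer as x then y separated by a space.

24 5

√23 = [4; 1,3,1,8, …], period ℓ=4 (even) → k=3
i=0: a=4 ⇒ p=4, q=1
…
i=2: a=3 ⇒ p=19, q=4
i=3: a=1 ⇒ p=24, q=5
→ (24, 5).  Check: 24²=576, 23·5²=575, difference 1.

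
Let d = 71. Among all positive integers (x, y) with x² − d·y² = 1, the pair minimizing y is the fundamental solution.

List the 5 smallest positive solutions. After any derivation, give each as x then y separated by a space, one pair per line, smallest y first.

[8; 2,2,1,7,1,2,2,16] for √71; ℓ=8 ⇒ convergent index 7
a_0=8:  p_0=8·1+0=8,  q_0=8·0+1=1
a_1=2:  p_1=2·8+1=17,  q_1=2·1+0=2
a_2=2:  p_2=2·17+8=42,  q_2=2·2+1=5
a_3=1:  p_3=1·42+17=59,  q_3=1·5+2=7
a_4=7:  p_4=7·59+42=455,  q_4=7·7+5=54
a_5=1:  p_5=1·455+59=514,  q_5=1·54+7=61
a_6=2:  p_6=2·514+455=1483,  q_6=2·61+54=176
a_7=2:  p_7=2·1483+514=3480,  q_7=2·176+61=413
→ (3480, 413).  Check: 3480²=12110400, 71·413²=12110399, difference 1.
(3480+413√71)^2 = 24220799 + 2874480√71
(3480+413√71)^3 = 168576757560 + 20006380387√71
(3480+413√71)^4 = 1173294208396801 + 139244404619040√71
(3480+413√71)^5 = 8166127521864977400 + 969141036142138013√71

3480 413
24220799 2874480
168576757560 20006380387
1173294208396801 139244404619040
8166127521864977400 969141036142138013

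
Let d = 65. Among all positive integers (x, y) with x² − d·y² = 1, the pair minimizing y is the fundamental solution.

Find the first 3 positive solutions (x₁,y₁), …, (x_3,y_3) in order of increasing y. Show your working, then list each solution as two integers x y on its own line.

129 16
33281 4128
8586369 1065008

√65 → a₀=8, period (16); ℓ=1 odd so k=1
k=0  a_k=8  p_k/q_k = 8/1
k=1  a_k=16  p_k/q_k = 129/16
(x₁, y₁) = (129, 16);  129² − 65·16² = 1 ✓
(129+16√65)^2 = 33281 + 4128√65
(129+16√65)^3 = 8586369 + 1065008√65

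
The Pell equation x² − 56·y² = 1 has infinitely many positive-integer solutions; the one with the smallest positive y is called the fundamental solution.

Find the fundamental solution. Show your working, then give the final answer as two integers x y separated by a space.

[7; 2,14] for √56; ℓ=2 ⇒ convergent index 1
a_0=7:  p_0=7·1+0=7,  q_0=7·0+1=1
a_1=2:  p_1=2·7+1=15,  q_1=2·1+0=2
→ (15, 2).  Check: 15²=225, 56·2²=224, difference 1.

15 2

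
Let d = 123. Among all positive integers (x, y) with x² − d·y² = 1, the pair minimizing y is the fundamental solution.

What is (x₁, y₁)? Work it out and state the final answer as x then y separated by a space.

122 11

√123 → a₀=11, period (11,22); ℓ=2 even so k=1
i=0: a=11 ⇒ p=11, q=1
i=1: a=11 ⇒ p=122, q=11
→ (122, 11).  Check: 122²=14884, 123·11²=14883, difference 1.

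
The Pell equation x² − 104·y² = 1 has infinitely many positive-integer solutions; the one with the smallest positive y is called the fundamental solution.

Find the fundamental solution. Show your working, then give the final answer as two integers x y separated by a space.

d=104: √d = [10; 5,20] (ℓ=2, even), read p_1/q_1
step 0: (10, 1)  from 10·(1,0) + (0,1)
step 1: (51, 5)  from 5·(10,1) + (1,0)
fundamental: x₁=51, y₁=5  (since 2601 − 104·25 = 1)

51 5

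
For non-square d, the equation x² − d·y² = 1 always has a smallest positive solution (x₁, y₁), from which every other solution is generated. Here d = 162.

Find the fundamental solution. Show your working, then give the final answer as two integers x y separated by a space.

19601 1540

√162 = [12; 1,2,1,2,12,2,1,2,1,24, …], period ℓ=10 (even) → k=9
step 0: (12, 1)  from 12·(1,0) + (0,1)
step 1: (13, 1)  from 1·(12,1) + (1,0)
step 2: (38, 3)  from 2·(13,1) + (12,1)
step 3: (51, 4)  from 1·(38,3) + (13,1)
step 4: (140, 11)  from 2·(51,4) + (38,3)
step 5: (1731, 136)  from 12·(140,11) + (51,4)
step 6: (3602, 283)  from 2·(1731,136) + (140,11)
step 7: (5333, 419)  from 1·(3602,283) + (1731,136)
step 8: (14268, 1121)  from 2·(5333,419) + (3602,283)
step 9: (19601, 1540)  from 1·(14268,1121) + (5333,419)
(x₁, y₁) = (19601, 1540);  19601² − 162·1540² = 1 ✓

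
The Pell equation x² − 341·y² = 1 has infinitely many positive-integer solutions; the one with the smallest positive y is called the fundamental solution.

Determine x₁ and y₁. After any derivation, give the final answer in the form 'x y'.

√341 → a₀=18, period (2,6,1,8,2,…,6,2,36); ℓ=14 even so k=13
k=0  a_k=18  p_k/q_k = 18/1
k=1  a_k=2  p_k/q_k = 37/2
k=2  a_k=6  p_k/q_k = 240/13
k=3  a_k=1  p_k/q_k = 277/15
k=4  a_k=8  p_k/q_k = 2456/133
…
k=6  a_k=1  p_k/q_k = 7645/414
…
k=8  a_k=1  p_k/q_k = 28124/1523
k=9  a_k=2  p_k/q_k = 76727/4155
k=10  a_k=8  p_k/q_k = 641940/34763
k=11  a_k=1  p_k/q_k = 718667/38918
k=12  a_k=6  p_k/q_k = 4953942/268271
k=13  a_k=2  p_k/q_k = 10626551/575460
(x₁, y₁) = (10626551, 575460);  10626551² − 341·575460² = 1 ✓

10626551 575460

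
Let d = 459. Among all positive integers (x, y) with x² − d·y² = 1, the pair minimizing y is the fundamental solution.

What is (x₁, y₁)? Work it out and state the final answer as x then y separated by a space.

499850 23331

√459 = [21; 2,2,1,4,21,4,1,2,2,42, …], period ℓ=10 (even) → k=9
i=0: a=21 ⇒ p=21, q=1
i=1: a=2 ⇒ p=43, q=2
i=2: a=2 ⇒ p=107, q=5
i=3: a=1 ⇒ p=150, q=7
i=4: a=4 ⇒ p=707, q=33
i=5: a=21 ⇒ p=14997, q=700
i=6: a=4 ⇒ p=60695, q=2833
i=7: a=1 ⇒ p=75692, q=3533
i=8: a=2 ⇒ p=212079, q=9899
i=9: a=2 ⇒ p=499850, q=23331
(x₁, y₁) = (499850, 23331);  499850² − 459·23331² = 1 ✓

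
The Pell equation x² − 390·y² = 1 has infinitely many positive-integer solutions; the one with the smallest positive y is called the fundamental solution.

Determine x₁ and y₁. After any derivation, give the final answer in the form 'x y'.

79 4

√390 → a₀=19, period (1,2,1,38); ℓ=4 even so k=3
i=0: a=19 ⇒ p=19, q=1
…
i=2: a=2 ⇒ p=59, q=3
i=3: a=1 ⇒ p=79, q=4
fundamental: x₁=79, y₁=4  (since 6241 − 390·16 = 1)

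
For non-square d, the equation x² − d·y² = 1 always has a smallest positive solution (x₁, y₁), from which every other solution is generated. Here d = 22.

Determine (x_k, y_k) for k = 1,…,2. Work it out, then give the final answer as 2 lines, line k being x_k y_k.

197 42
77617 16548

d=22: √d = [4; 1,2,4,2,1,8] (ℓ=6, even), read p_5/q_5
i=0: a=4 ⇒ p=4, q=1
…
i=4: a=2 ⇒ p=136, q=29
i=5: a=1 ⇒ p=197, q=42
→ (197, 42).  Check: 197²=38809, 22·42²=38808, difference 1.
(197+42√22)^2 = 77617 + 16548√22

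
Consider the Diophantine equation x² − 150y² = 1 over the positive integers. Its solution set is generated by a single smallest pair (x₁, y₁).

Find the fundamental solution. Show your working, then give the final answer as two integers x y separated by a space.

49 4

√150 → a₀=12, period (4,24); ℓ=2 even so k=1
k=0  a_k=12  p_k/q_k = 12/1
k=1  a_k=4  p_k/q_k = 49/4
→ (49, 4).  Check: 49²=2401, 150·4²=2400, difference 1.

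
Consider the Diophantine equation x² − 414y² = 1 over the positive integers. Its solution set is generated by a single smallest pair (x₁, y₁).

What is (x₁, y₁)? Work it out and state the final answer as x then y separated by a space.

√414 → a₀=20, period (2,1,7,2,7,1,2,40); ℓ=8 even so k=7
step 0: (20, 1)  from 20·(1,0) + (0,1)
…
step 2: (61, 3)  from 1·(41,2) + (20,1)
…
step 4: (997, 49)  from 2·(468,23) + (61,3)
…
step 6: (8444, 415)  from 1·(7447,366) + (997,49)
step 7: (24335, 1196)  from 2·(8444,415) + (7447,366)
fundamental: x₁=24335, y₁=1196  (since 592192225 − 414·1430416 = 1)

24335 1196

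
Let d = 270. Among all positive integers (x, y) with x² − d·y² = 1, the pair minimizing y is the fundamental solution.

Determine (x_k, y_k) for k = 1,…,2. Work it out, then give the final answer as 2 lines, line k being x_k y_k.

5291 322
55989361 3407404

d=270: √d = [16; 2,3,6,3,2,32] (ℓ=6, even), read p_5/q_5
step 0: (16, 1)  from 16·(1,0) + (0,1)
…
step 2: (115, 7)  from 3·(33,2) + (16,1)
…
step 4: (2284, 139)  from 3·(723,44) + (115,7)
step 5: (5291, 322)  from 2·(2284,139) + (723,44)
→ (5291, 322).  Check: 5291²=27994681, 270·322²=27994680, difference 1.
n=2: (5291,322)∘(5291,322) = (5291·5291+270·322·322, 5291·322+322·5291) = (55989361,3407404)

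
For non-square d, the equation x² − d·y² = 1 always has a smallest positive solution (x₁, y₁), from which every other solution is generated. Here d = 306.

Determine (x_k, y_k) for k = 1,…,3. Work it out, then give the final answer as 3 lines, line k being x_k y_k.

35 2
2449 140
171395 9798

[17; 2,34] for √306; ℓ=2 ⇒ convergent index 1
step 0: (17, 1)  from 17·(1,0) + (0,1)
step 1: (35, 2)  from 2·(17,1) + (1,0)
→ (35, 2).  Check: 35²=1225, 306·2²=1224, difference 1.
(35+2√306)^2 = 2449 + 140√306
(35+2√306)^3 = 171395 + 9798√306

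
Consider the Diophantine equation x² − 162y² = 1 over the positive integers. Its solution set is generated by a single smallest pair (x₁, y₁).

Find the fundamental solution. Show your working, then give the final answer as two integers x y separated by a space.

d=162: √d = [12; 1,2,1,2,12,2,1,2,1,24] (ℓ=10, even), read p_9/q_9
k=0  a_k=12  p_k/q_k = 12/1
…
k=2  a_k=2  p_k/q_k = 38/3
…
k=5  a_k=12  p_k/q_k = 1731/136
k=6  a_k=2  p_k/q_k = 3602/283
…
k=8  a_k=2  p_k/q_k = 14268/1121
k=9  a_k=1  p_k/q_k = 19601/1540
→ (19601, 1540).  Check: 19601²=384199201, 162·1540²=384199200, difference 1.

19601 1540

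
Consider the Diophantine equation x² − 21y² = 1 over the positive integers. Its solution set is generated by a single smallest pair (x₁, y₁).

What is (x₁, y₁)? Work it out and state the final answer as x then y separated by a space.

d=21: √d = [4; 1,1,2,1,1,8] (ℓ=6, even), read p_5/q_5
i=0: a=4 ⇒ p=4, q=1
i=1: a=1 ⇒ p=5, q=1
…
i=3: a=2 ⇒ p=23, q=5
i=4: a=1 ⇒ p=32, q=7
i=5: a=1 ⇒ p=55, q=12
(x₁, y₁) = (55, 12);  55² − 21·12² = 1 ✓

55 12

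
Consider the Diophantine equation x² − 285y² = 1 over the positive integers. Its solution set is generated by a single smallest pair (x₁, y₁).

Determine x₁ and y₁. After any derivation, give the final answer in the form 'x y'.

2431 144

[16; 1,7,2,7,1,32] for √285; ℓ=6 ⇒ convergent index 5
i=0: a=16 ⇒ p=16, q=1
…
i=2: a=7 ⇒ p=135, q=8
…
i=4: a=7 ⇒ p=2144, q=127
i=5: a=1 ⇒ p=2431, q=144
→ (2431, 144).  Check: 2431²=5909761, 285·144²=5909760, difference 1.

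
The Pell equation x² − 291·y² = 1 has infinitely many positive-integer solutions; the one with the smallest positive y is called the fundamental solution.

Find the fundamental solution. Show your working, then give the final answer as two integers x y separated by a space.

290 17

√291 → a₀=17, period (17,34); ℓ=2 even so k=1
step 0: (17, 1)  from 17·(1,0) + (0,1)
step 1: (290, 17)  from 17·(17,1) + (1,0)
(x₁, y₁) = (290, 17);  290² − 291·17² = 1 ✓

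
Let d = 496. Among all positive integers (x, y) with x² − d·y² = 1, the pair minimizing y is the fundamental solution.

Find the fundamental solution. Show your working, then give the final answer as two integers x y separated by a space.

4620799 207480

√496 = [22; 3,1,2,4,1,…,1,3,44, …], period ℓ=16 (even) → k=15
k=0  a_k=22  p_k/q_k = 22/1
k=1  a_k=3  p_k/q_k = 67/3
…
k=5  a_k=1  p_k/q_k = 1314/59
…
k=7  a_k=2  p_k/q_k = 6080/273
k=8  a_k=2  p_k/q_k = 14543/653
k=9  a_k=2  p_k/q_k = 35166/1579
k=10  a_k=1  p_k/q_k = 49709/2232
k=11  a_k=1  p_k/q_k = 84875/3811
k=12  a_k=4  p_k/q_k = 389209/17476
k=13  a_k=2  p_k/q_k = 863293/38763
k=14  a_k=1  p_k/q_k = 1252502/56239
k=15  a_k=3  p_k/q_k = 4620799/207480
(x₁, y₁) = (4620799, 207480);  4620799² − 496·207480² = 1 ✓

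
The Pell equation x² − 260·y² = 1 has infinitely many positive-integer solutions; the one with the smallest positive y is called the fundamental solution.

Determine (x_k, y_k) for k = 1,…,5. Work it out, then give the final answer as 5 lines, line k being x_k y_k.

129 8
33281 2064
8586369 532504
2215249921 137383968
571525893249 35444531240

√260 → a₀=16, period (8,32); ℓ=2 even so k=1
k=0  a_k=16  p_k/q_k = 16/1
k=1  a_k=8  p_k/q_k = 129/8
→ (129, 8).  Check: 129²=16641, 260·8²=16640, difference 1.
(x_2, y_2) = (129·129 + 260·8·8, 129·8 + 8·129) = (33281, 2064)
(x_3, y_3) = (129·33281 + 260·8·2064, 129·2064 + 8·33281) = (8586369, 532504)
(x_4, y_4) = (129·8586369 + 260·8·532504, 129·532504 + 8·8586369) = (2215249921, 137383968)
(x_5, y_5) = (129·2215249921 + 260·8·137383968, 129·137383968 + 8·2215249921) = (571525893249, 35444531240)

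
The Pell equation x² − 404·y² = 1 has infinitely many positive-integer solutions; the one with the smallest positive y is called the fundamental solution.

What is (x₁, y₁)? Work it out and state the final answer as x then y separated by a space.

201 10

d=404: √d = [20; 10,40] (ℓ=2, even), read p_1/q_1
k=0  a_k=20  p_k/q_k = 20/1
k=1  a_k=10  p_k/q_k = 201/10
(x₁, y₁) = (201, 10);  201² − 404·10² = 1 ✓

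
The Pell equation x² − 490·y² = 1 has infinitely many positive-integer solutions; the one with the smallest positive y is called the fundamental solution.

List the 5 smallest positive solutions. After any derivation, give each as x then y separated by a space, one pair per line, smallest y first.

1039681 46968
2161873163521 97663474416
4495316905044313921 203077717488555624
9347391150304592810234881 422272088792340335957472
19436609957075163398170578312001 878056535095215307939712337240

√490 = [22; 7,2,1,4,4,4,1,2,7,44, …], period ℓ=10 (even) → k=9
i=0: a=22 ⇒ p=22, q=1
i=1: a=7 ⇒ p=155, q=7
i=2: a=2 ⇒ p=332, q=15
i=3: a=1 ⇒ p=487, q=22
i=4: a=4 ⇒ p=2280, q=103
i=5: a=4 ⇒ p=9607, q=434
i=6: a=4 ⇒ p=40708, q=1839
…
i=8: a=2 ⇒ p=141338, q=6385
i=9: a=7 ⇒ p=1039681, q=46968
fundamental: x₁=1039681, y₁=46968  (since 1080936581761 − 490·2205993024 = 1)
(x_2, y_2) = (1039681·1039681 + 490·46968·46968, 1039681·46968 + 46968·1039681) = (2161873163521, 97663474416)
(x_3, y_3) = (1039681·2161873163521 + 490·46968·97663474416, 1039681·97663474416 + 46968·2161873163521) = (4495316905044313921, 203077717488555624)
(x_4, y_4) = (1039681·4495316905044313921 + 490·46968·203077717488555624, 1039681·203077717488555624 + 46968·4495316905044313921) = (9347391150304592810234881, 422272088792340335957472)
(x_5, y_5) = (1039681·9347391150304592810234881 + 490·46968·422272088792340335957472, 1039681·422272088792340335957472 + 46968·9347391150304592810234881) = (19436609957075163398170578312001, 878056535095215307939712337240)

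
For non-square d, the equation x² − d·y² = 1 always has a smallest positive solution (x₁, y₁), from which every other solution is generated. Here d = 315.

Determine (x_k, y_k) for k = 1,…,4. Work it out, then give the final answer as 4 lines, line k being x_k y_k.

71 4
10081 568
1431431 80652
203253121 11452016

d=315: √d = [17; 1,2,1,34] (ℓ=4, even), read p_3/q_3
step 0: (17, 1)  from 17·(1,0) + (0,1)
…
step 2: (53, 3)  from 2·(18,1) + (17,1)
step 3: (71, 4)  from 1·(53,3) + (18,1)
(x₁, y₁) = (71, 4);  71² − 315·4² = 1 ✓
n=2: (71,4)∘(71,4) = (71·71+315·4·4, 71·4+4·71) = (10081,568)
n=3: (10081,568)∘(71,4) = (71·10081+315·4·568, 71·568+4·10081) = (1431431,80652)
n=4: (1431431,80652)∘(71,4) = (71·1431431+315·4·80652, 71·80652+4·1431431) = (203253121,11452016)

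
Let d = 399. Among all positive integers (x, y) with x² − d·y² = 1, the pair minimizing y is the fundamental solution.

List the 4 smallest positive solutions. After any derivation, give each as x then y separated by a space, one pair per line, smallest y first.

d=399: √d = [19; 1,38] (ℓ=2, even), read p_1/q_1
step 0: (19, 1)  from 19·(1,0) + (0,1)
step 1: (20, 1)  from 1·(19,1) + (1,0)
fundamental: x₁=20, y₁=1  (since 400 − 399·1 = 1)
(20+1√399)^2 = 799 + 40√399
(20+1√399)^3 = 31940 + 1599√399
(20+1√399)^4 = 1276801 + 63920√399

20 1
799 40
31940 1599
1276801 63920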